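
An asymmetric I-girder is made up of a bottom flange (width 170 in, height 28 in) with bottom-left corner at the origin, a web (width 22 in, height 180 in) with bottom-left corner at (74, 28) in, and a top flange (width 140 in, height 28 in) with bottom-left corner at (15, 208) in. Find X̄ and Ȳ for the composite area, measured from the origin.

X̄ = 85.00 in, Ȳ = 111.09 in

bottom flange: A = 170 × 28 = 4760.00, centroid at (85.00, 14.00).
web: A = 22 × 180 = 3960.00, centroid at (85.00, 118.00).
top flange: A = 140 × 28 = 3920.00, centroid at (85.00, 222.00).
ΣA = 12640.00 in²
ΣAX̄ = (4760.00)(85.00) + (3960.00)(85.00) + (3920.00)(85.00) = 1074400.00 in³
ΣAȲ = (4760.00)(14.00) + (3960.00)(118.00) + (3920.00)(222.00) = 1404160.00 in³
X̄ = 1074400.00 / 12640.00 = 85.00 in
Ȳ = 1404160.00 / 12640.00 = 111.09 in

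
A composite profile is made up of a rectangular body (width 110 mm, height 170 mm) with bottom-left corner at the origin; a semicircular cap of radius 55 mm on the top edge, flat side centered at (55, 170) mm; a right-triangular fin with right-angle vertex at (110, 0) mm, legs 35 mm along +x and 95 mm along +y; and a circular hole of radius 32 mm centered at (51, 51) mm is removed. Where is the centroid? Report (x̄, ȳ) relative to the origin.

x̄ = 60.65 mm, ȳ = 109.46 mm

rectangular body: A = 110 × 170 = 18700.00, centroid at (55.00, 85.00).
semicircular top: A = ½π·55² = 4751.66, centroid at (55.00, 193.34).
triangular fin: A = ½·35·95 = 1662.50, centroid at (121.67, 31.67).
hole: A = −π·32² = -3216.99, centroid at (51.00, 51.00).
ΣA = 21897.17 mm²
ΣAx̄ = (18700.00)(55.00) + (4751.66)(55.00) + (1662.50)(121.67) + (-3216.99)(51.00) = 1328045.54 mm³
ΣAȳ = (18700.00)(85.00) + (4751.66)(193.34) + (1662.50)(31.67) + (-3216.99)(51.00) = 2396777.98 mm³
x̄ = 1328045.54 / 21897.17 = 60.65 mm
ȳ = 2396777.98 / 21897.17 = 109.46 mm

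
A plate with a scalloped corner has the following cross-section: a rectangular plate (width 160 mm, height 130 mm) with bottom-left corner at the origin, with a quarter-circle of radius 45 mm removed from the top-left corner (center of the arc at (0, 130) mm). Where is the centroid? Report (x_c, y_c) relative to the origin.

plate: A = 160 × 130 = 20800.00, centroid at (80.00, 65.00).
removed quarter-circle: A = −¼π·45² = -1590.43, centroid at (19.10, 110.90).
ΣA = 19209.57 mm²
ΣAx_c = (20800.00)(80.00) + (-1590.43)(19.10) = 1633625.00 mm³
ΣAy_c = (20800.00)(65.00) + (-1590.43)(110.90) = 1175618.93 mm³
x_c = 1633625.00 / 19209.57 = 85.04 mm
y_c = 1175618.93 / 19209.57 = 61.20 mm

x_c = 85.04 mm, y_c = 61.20 mm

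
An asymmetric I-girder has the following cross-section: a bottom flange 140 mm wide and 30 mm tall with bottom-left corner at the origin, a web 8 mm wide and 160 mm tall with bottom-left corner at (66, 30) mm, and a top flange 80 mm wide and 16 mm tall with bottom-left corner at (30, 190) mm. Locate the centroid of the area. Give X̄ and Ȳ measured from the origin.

bottom flange: A = 140 × 30 = 4200.00, centroid at (70.00, 15.00).
web: A = 8 × 160 = 1280.00, centroid at (70.00, 110.00).
top flange: A = 80 × 16 = 1280.00, centroid at (70.00, 198.00).
ΣA = 6760.00 mm²
ΣAX̄ = (4200.00)(70.00) + (1280.00)(70.00) + (1280.00)(70.00) = 473200.00 mm³
ΣAȲ = (4200.00)(15.00) + (1280.00)(110.00) + (1280.00)(198.00) = 457240.00 mm³
X̄ = 473200.00 / 6760.00 = 70.00 mm
Ȳ = 457240.00 / 6760.00 = 67.64 mm

X̄ = 70.00 mm, Ȳ = 67.64 mm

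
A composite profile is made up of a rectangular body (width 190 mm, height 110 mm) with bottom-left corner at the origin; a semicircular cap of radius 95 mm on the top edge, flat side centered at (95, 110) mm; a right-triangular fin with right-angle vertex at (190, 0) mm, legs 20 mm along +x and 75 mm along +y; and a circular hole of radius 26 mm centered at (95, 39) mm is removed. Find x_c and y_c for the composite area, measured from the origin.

rectangular body: A = 190 × 110 = 20900.00, centroid at (95.00, 55.00).
semicircular top: A = ½π·95² = 14176.44, centroid at (95.00, 150.32).
triangular fin: A = ½·20·75 = 750.00, centroid at (196.67, 25.00).
hole: A = −π·26² = -2123.72, centroid at (95.00, 39.00).
ΣA = 33702.72 mm², ΣAx_c = 3278008.42 mm³, ΣAy_c = 3216416.44 mm³.
x_c = 3278008.42/33702.72 = 97.26 mm; y_c = 3216416.44/33702.72 = 95.43 mm.

x_c = 97.26 mm, y_c = 95.43 mm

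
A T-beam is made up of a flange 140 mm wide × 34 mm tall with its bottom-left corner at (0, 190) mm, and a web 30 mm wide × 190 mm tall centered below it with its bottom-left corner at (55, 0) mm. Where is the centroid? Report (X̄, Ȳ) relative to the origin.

X̄ = 70.00 mm, Ȳ = 145.97 mm

web: A = 30 × 190 = 5700.00, centroid at (70.00, 95.00).
flange: A = 140 × 34 = 4760.00, centroid at (70.00, 207.00).
ΣA = 10460.00 mm²
ΣAX̄ = (5700.00)(70.00) + (4760.00)(70.00) = 732200.00 mm³
ΣAȲ = (5700.00)(95.00) + (4760.00)(207.00) = 1526820.00 mm³
X̄ = 732200.00 / 10460.00 = 70.00 mm
Ȳ = 1526820.00 / 10460.00 = 145.97 mm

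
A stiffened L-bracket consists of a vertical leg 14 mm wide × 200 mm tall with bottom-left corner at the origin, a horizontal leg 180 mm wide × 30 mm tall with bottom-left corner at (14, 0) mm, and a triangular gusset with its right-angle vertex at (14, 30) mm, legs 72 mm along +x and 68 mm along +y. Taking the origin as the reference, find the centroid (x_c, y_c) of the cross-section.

vertical leg: A = 14 × 200 = 2800.00, centroid at (7.00, 100.00).
horizontal leg: A = 180 × 30 = 5400.00, centroid at (104.00, 15.00).
gusset: A = ½·72·68 = 2448.00, centroid at (38.00, 52.67).
ΣA = 10648.00 mm², ΣAx_c = 674224.00 mm³, ΣAy_c = 489928.00 mm³.
x_c = 674224.00/10648.00 = 63.32 mm; y_c = 489928.00/10648.00 = 46.01 mm.

x_c = 63.32 mm, y_c = 46.01 mm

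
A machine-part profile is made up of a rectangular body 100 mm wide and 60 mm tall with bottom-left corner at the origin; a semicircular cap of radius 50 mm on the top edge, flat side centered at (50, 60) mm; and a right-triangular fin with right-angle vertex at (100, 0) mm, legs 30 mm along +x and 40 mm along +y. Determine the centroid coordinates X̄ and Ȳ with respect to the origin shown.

rectangular body: A = 100 × 60 = 6000.00, centroid at (50.00, 30.00).
semicircular top: A = ½π·50² = 3926.99, centroid at (50.00, 81.22).
triangular fin: A = ½·30·40 = 600.00, centroid at (110.00, 13.33).
ΣA = 10526.99 mm², ΣAX̄ = 562349.54 mm³, ΣAȲ = 506952.78 mm³.
X̄ = 562349.54/10526.99 = 53.42 mm; Ȳ = 506952.78/10526.99 = 48.16 mm.

X̄ = 53.42 mm, Ȳ = 48.16 mm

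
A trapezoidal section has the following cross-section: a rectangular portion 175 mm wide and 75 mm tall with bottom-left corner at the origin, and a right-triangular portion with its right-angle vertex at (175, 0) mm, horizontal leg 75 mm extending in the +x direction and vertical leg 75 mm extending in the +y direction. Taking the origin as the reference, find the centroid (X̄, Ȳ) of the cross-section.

rectangular portion: A = 175 × 75 = 13125.00, centroid at (87.50, 37.50).
triangular portion: A = ½·75·75 = 2812.50, centroid at (200.00, 25.00).
ΣA = 15937.50 mm², ΣAX̄ = 1710937.50 mm³, ΣAȲ = 562500.00 mm³.
X̄ = 1710937.50/15937.50 = 107.35 mm; Ȳ = 562500.00/15937.50 = 35.29 mm.

X̄ = 107.35 mm, Ȳ = 35.29 mm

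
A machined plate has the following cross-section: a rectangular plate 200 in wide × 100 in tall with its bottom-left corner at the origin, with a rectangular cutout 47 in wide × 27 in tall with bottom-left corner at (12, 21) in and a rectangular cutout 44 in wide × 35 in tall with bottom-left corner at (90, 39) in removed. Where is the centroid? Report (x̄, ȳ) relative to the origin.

Part | A | x̄ᵢ | ȳᵢ | A·x̄ᵢ | A·ȳᵢ
plate | 20000.00 | 100.00 | 50.00 | 2000000.00 | 1000000.00
hole 1 | -1269.00 | 35.50 | 34.50 | -45049.50 | -43780.50
hole 2 | -1540.00 | 112.00 | 56.50 | -172480.00 | -87010.00
Σ | 17191.00 |  |  | 1782470.50 | 869209.50
x̄ = 1782470.50 / 17191.00 = 103.69 in
ȳ = 869209.50 / 17191.00 = 50.56 in

x̄ = 103.69 in, ȳ = 50.56 in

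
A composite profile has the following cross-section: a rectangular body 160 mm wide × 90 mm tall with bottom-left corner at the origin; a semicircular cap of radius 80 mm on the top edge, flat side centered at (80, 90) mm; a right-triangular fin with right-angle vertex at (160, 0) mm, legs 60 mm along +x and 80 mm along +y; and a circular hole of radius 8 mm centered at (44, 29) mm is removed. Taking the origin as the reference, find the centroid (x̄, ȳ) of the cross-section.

rectangular body: A = 160 × 90 = 14400.00, centroid at (80.00, 45.00).
semicircular top: A = ½π·80² = 10053.10, centroid at (80.00, 123.95).
triangular fin: A = ½·60·80 = 2400.00, centroid at (180.00, 26.67).
hole: A = −π·8² = -201.06, centroid at (44.00, 29.00).
ΣA = 26652.03 mm²
ΣAx̄ = (14400.00)(80.00) + (10053.10)(80.00) + (2400.00)(180.00) + (-201.06)(44.00) = 2379400.99 mm³
ΣAȳ = (14400.00)(45.00) + (10053.10)(123.95) + (2400.00)(26.67) + (-201.06)(29.00) = 1952281.22 mm³
x̄ = 2379400.99 / 26652.03 = 89.28 mm
ȳ = 1952281.22 / 26652.03 = 73.25 mm

x̄ = 89.28 mm, ȳ = 73.25 mm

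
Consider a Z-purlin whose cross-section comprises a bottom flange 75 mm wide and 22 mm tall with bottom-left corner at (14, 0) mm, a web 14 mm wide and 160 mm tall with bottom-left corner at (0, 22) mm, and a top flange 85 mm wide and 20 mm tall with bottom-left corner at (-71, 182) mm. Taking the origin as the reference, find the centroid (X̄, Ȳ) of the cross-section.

Part | A | x̄ᵢ | ȳᵢ | A·x̄ᵢ | A·ȳᵢ
bottom flange | 1650.00 | 51.50 | 11.00 | 84975.00 | 18150.00
web | 2240.00 | 7.00 | 102.00 | 15680.00 | 228480.00
top flange | 1700.00 | -28.50 | 192.00 | -48450.00 | 326400.00
Σ | 5590.00 |  |  | 52205.00 | 573030.00
X̄ = 52205.00 / 5590.00 = 9.34 mm
Ȳ = 573030.00 / 5590.00 = 102.51 mm

X̄ = 9.34 mm, Ȳ = 102.51 mm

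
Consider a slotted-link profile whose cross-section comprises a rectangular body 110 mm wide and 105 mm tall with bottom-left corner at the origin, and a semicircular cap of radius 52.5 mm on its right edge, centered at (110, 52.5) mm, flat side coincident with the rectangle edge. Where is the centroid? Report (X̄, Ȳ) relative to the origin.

X̄ = 76.07 mm, Ȳ = 52.50 mm

Part | A | x̄ᵢ | ȳᵢ | A·x̄ᵢ | A·ȳᵢ
rectangular body | 11550.00 | 55.00 | 52.50 | 635250.00 | 606375.00
semicircular end | 4329.51 | 132.28 | 52.50 | 572714.56 | 227299.14
Σ | 15879.51 |  |  | 1207964.56 | 833674.14
X̄ = 1207964.56 / 15879.51 = 76.07 mm
Ȳ = 833674.14 / 15879.51 = 52.50 mm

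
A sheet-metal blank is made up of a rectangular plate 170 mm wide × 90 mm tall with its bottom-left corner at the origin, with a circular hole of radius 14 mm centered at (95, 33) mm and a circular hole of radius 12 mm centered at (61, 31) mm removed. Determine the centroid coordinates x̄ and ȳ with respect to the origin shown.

Part | A | x̄ᵢ | ȳᵢ | A·x̄ᵢ | A·ȳᵢ
plate | 15300.00 | 85.00 | 45.00 | 1300500.00 | 688500.00
hole 1 | -615.75 | 95.00 | 33.00 | -58496.46 | -20319.82
hole 2 | -452.39 | 61.00 | 31.00 | -27595.75 | -14024.07
Σ | 14231.86 |  |  | 1214407.79 | 654156.11
x̄ = 1214407.79 / 14231.86 = 85.33 mm
ȳ = 654156.11 / 14231.86 = 45.96 mm

x̄ = 85.33 mm, ȳ = 45.96 mm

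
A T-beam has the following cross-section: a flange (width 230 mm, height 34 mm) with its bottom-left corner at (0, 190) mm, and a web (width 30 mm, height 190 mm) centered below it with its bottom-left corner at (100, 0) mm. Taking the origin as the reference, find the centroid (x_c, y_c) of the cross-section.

web: A = 30 × 190 = 5700.00, centroid at (115.00, 95.00).
flange: A = 230 × 34 = 7820.00, centroid at (115.00, 207.00).
ΣA = 13520.00 mm², ΣAx_c = 1554800.00 mm³, ΣAy_c = 2160240.00 mm³.
x_c = 1554800.00/13520.00 = 115.00 mm; y_c = 2160240.00/13520.00 = 159.78 mm.

x_c = 115.00 mm, y_c = 159.78 mm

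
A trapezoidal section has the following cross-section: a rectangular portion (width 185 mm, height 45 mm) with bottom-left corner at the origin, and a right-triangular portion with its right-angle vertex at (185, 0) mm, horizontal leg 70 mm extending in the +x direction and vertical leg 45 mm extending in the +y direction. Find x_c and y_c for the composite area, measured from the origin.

Part | A | x̄ᵢ | ȳᵢ | A·x̄ᵢ | A·ȳᵢ
rectangular portion | 8325.00 | 92.50 | 22.50 | 770062.50 | 187312.50
triangular portion | 1575.00 | 208.33 | 15.00 | 328125.00 | 23625.00
Σ | 9900.00 |  |  | 1098187.50 | 210937.50
x_c = 1098187.50 / 9900.00 = 110.93 mm
y_c = 210937.50 / 9900.00 = 21.31 mm

x_c = 110.93 mm, y_c = 21.31 mm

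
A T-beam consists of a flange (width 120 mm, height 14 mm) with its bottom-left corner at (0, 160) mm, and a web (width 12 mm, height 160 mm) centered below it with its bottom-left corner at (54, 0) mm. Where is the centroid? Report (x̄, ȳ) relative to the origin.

web: A = 12 × 160 = 1920.00, centroid at (60.00, 80.00).
flange: A = 120 × 14 = 1680.00, centroid at (60.00, 167.00).
ΣA = 3600.00 mm²
ΣAx̄ = (1920.00)(60.00) + (1680.00)(60.00) = 216000.00 mm³
ΣAȳ = (1920.00)(80.00) + (1680.00)(167.00) = 434160.00 mm³
x̄ = 216000.00 / 3600.00 = 60.00 mm
ȳ = 434160.00 / 3600.00 = 120.60 mm

x̄ = 60.00 mm, ȳ = 120.60 mm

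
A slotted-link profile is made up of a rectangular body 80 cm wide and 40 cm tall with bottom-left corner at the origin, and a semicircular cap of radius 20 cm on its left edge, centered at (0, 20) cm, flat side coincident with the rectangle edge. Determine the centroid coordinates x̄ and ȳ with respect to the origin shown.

rectangular body: A = 80 × 40 = 3200.00, centroid at (40.00, 20.00).
semicircular end: A = ½π·20² = 628.32, centroid at (-8.49, 20.00).
ΣA = 3828.32 cm²
ΣAx̄ = (3200.00)(40.00) + (628.32)(-8.49) = 122666.67 cm³
ΣAȳ = (3200.00)(20.00) + (628.32)(20.00) = 76566.37 cm³
x̄ = 122666.67 / 3828.32 = 32.04 cm
ȳ = 76566.37 / 3828.32 = 20.00 cm

x̄ = 32.04 cm, ȳ = 20.00 cm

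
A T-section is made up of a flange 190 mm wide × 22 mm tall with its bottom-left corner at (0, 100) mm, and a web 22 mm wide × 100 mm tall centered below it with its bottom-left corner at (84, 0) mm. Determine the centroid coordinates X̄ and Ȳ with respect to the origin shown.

web: A = 22 × 100 = 2200.00, centroid at (95.00, 50.00).
flange: A = 190 × 22 = 4180.00, centroid at (95.00, 111.00).
ΣA = 6380.00 mm²
ΣAX̄ = (2200.00)(95.00) + (4180.00)(95.00) = 606100.00 mm³
ΣAȲ = (2200.00)(50.00) + (4180.00)(111.00) = 573980.00 mm³
X̄ = 606100.00 / 6380.00 = 95.00 mm
Ȳ = 573980.00 / 6380.00 = 89.97 mm

X̄ = 95.00 mm, Ȳ = 89.97 mm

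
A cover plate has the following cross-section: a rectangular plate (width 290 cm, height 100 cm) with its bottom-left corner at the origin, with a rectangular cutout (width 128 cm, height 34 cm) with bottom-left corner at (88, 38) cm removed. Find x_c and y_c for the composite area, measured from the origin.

plate: A = 290 × 100 = 29000.00, centroid at (145.00, 50.00).
hole: A = −(128 × 34) = -4352.00, centroid at (152.00, 55.00).
ΣA = 24648.00 cm², ΣAx_c = 3543496.00 cm³, ΣAy_c = 1210640.00 cm³.
x_c = 3543496.00/24648.00 = 143.76 cm; y_c = 1210640.00/24648.00 = 49.12 cm.

x_c = 143.76 cm, y_c = 49.12 cm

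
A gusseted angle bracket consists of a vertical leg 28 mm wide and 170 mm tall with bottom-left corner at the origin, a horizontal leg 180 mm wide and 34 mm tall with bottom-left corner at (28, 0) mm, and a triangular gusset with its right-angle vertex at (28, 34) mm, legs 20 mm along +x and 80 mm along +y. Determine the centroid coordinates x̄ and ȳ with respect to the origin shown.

x̄ = 69.91 mm, ȳ = 47.70 mm

vertical leg: A = 28 × 170 = 4760.00, centroid at (14.00, 85.00).
horizontal leg: A = 180 × 34 = 6120.00, centroid at (118.00, 17.00).
gusset: A = ½·20·80 = 800.00, centroid at (34.67, 60.67).
ΣA = 11680.00 mm², ΣAx̄ = 816533.33 mm³, ΣAȳ = 557173.33 mm³.
x̄ = 816533.33/11680.00 = 69.91 mm; ȳ = 557173.33/11680.00 = 47.70 mm.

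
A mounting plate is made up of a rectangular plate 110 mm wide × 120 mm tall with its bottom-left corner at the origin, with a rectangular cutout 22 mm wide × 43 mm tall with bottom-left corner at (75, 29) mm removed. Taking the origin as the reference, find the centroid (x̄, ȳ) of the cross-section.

plate: A = 110 × 120 = 13200.00, centroid at (55.00, 60.00).
hole: A = −(22 × 43) = -946.00, centroid at (86.00, 50.50).
ΣA = 12254.00 mm²
ΣAx̄ = (13200.00)(55.00) + (-946.00)(86.00) = 644644.00 mm³
ΣAȳ = (13200.00)(60.00) + (-946.00)(50.50) = 744227.00 mm³
x̄ = 644644.00 / 12254.00 = 52.61 mm
ȳ = 744227.00 / 12254.00 = 60.73 mm

x̄ = 52.61 mm, ȳ = 60.73 mm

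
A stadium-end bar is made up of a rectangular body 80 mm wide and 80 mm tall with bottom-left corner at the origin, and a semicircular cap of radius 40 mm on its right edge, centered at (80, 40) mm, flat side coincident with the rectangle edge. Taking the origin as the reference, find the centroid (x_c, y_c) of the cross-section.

x_c = 56.07 mm, y_c = 40.00 mm

rectangular body: A = 80 × 80 = 6400.00, centroid at (40.00, 40.00).
semicircular end: A = ½π·40² = 2513.27, centroid at (96.98, 40.00).
ΣA = 8913.27 mm²
ΣAx_c = (6400.00)(40.00) + (2513.27)(96.98) = 499728.60 mm³
ΣAy_c = (6400.00)(40.00) + (2513.27)(40.00) = 356530.96 mm³
x_c = 499728.60 / 8913.27 = 56.07 mm
y_c = 356530.96 / 8913.27 = 40.00 mm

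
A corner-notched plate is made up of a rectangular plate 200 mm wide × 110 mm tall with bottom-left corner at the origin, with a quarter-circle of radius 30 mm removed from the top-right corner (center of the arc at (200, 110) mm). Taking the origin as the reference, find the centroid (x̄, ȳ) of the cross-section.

x̄ = 97.10 mm, ȳ = 53.60 mm

plate: A = 200 × 110 = 22000.00, centroid at (100.00, 55.00).
removed quarter-circle: A = −¼π·30² = -706.86, centroid at (187.27, 97.27).
ΣA = 21293.14 mm², ΣAx̄ = 2067628.33 mm³, ΣAȳ = 1141245.58 mm³.
x̄ = 2067628.33/21293.14 = 97.10 mm; ȳ = 1141245.58/21293.14 = 53.60 mm.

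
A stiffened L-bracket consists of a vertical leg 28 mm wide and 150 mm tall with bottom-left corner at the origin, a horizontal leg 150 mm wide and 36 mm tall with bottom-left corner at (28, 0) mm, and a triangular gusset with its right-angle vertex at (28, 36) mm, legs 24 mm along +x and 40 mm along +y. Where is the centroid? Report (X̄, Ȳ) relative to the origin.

vertical leg: A = 28 × 150 = 4200.00, centroid at (14.00, 75.00).
horizontal leg: A = 150 × 36 = 5400.00, centroid at (103.00, 18.00).
gusset: A = ½·24·40 = 480.00, centroid at (36.00, 49.33).
ΣA = 10080.00 mm², ΣAX̄ = 632280.00 mm³, ΣAȲ = 435880.00 mm³.
X̄ = 632280.00/10080.00 = 62.73 mm; Ȳ = 435880.00/10080.00 = 43.24 mm.

X̄ = 62.73 mm, Ȳ = 43.24 mm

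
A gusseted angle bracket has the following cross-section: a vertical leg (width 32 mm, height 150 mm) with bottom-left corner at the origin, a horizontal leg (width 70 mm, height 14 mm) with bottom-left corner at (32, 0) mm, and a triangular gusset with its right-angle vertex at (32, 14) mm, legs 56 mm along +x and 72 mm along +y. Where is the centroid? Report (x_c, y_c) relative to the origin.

x_c = 31.38 mm, y_c = 56.88 mm

Part | A | x̄ᵢ | ȳᵢ | A·x̄ᵢ | A·ȳᵢ
vertical leg | 4800.00 | 16.00 | 75.00 | 76800.00 | 360000.00
horizontal leg | 980.00 | 67.00 | 7.00 | 65660.00 | 6860.00
gusset | 2016.00 | 50.67 | 38.00 | 102144.00 | 76608.00
Σ | 7796.00 |  |  | 244604.00 | 443468.00
x_c = 244604.00 / 7796.00 = 31.38 mm
y_c = 443468.00 / 7796.00 = 56.88 mm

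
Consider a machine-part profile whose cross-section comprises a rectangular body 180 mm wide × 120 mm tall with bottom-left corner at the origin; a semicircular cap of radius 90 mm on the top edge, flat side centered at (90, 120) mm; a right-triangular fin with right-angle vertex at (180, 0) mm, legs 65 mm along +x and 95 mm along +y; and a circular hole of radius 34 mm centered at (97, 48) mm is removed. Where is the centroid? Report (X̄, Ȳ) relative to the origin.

rectangular body: A = 180 × 120 = 21600.00, centroid at (90.00, 60.00).
semicircular top: A = ½π·90² = 12723.45, centroid at (90.00, 158.20).
triangular fin: A = ½·65·95 = 3087.50, centroid at (201.67, 31.67).
hole: A = −π·34² = -3631.68, centroid at (97.00, 48.00).
ΣA = 33779.27 mm², ΣAX̄ = 3359483.29 mm³, ΣAȲ = 3232264.17 mm³.
X̄ = 3359483.29/33779.27 = 99.45 mm; Ȳ = 3232264.17/33779.27 = 95.69 mm.

X̄ = 99.45 mm, Ȳ = 95.69 mm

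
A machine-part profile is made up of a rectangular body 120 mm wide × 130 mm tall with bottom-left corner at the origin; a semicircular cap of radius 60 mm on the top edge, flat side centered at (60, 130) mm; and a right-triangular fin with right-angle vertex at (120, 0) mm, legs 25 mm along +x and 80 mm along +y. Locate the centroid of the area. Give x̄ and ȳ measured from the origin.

x̄ = 63.07 mm, ȳ = 86.26 mm

rectangular body: A = 120 × 130 = 15600.00, centroid at (60.00, 65.00).
semicircular top: A = ½π·60² = 5654.87, centroid at (60.00, 155.46).
triangular fin: A = ½·25·80 = 1000.00, centroid at (128.33, 26.67).
ΣA = 22254.87 mm², ΣAx̄ = 1403625.34 mm³, ΣAȳ = 1919799.35 mm³.
x̄ = 1403625.34/22254.87 = 63.07 mm; ȳ = 1919799.35/22254.87 = 86.26 mm.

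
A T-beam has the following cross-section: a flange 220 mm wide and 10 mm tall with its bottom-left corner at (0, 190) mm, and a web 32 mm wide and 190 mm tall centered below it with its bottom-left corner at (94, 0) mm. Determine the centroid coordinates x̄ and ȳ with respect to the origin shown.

web: A = 32 × 190 = 6080.00, centroid at (110.00, 95.00).
flange: A = 220 × 10 = 2200.00, centroid at (110.00, 195.00).
ΣA = 8280.00 mm², ΣAx̄ = 910800.00 mm³, ΣAȳ = 1006600.00 mm³.
x̄ = 910800.00/8280.00 = 110.00 mm; ȳ = 1006600.00/8280.00 = 121.57 mm.

x̄ = 110.00 mm, ȳ = 121.57 mm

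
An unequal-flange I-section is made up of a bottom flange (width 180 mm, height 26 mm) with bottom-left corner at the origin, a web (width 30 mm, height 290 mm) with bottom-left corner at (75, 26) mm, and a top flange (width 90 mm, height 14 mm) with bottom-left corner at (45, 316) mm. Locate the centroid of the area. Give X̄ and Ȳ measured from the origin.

X̄ = 90.00 mm, Ȳ = 133.57 mm

bottom flange: A = 180 × 26 = 4680.00, centroid at (90.00, 13.00).
web: A = 30 × 290 = 8700.00, centroid at (90.00, 171.00).
top flange: A = 90 × 14 = 1260.00, centroid at (90.00, 323.00).
ΣA = 14640.00 mm², ΣAX̄ = 1317600.00 mm³, ΣAȲ = 1955520.00 mm³.
X̄ = 1317600.00/14640.00 = 90.00 mm; Ȳ = 1955520.00/14640.00 = 133.57 mm.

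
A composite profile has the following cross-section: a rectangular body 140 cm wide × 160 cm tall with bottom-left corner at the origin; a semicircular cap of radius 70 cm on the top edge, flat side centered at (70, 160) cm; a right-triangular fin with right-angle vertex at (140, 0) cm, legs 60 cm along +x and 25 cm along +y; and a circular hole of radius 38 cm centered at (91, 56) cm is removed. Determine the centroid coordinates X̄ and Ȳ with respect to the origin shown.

rectangular body: A = 140 × 160 = 22400.00, centroid at (70.00, 80.00).
semicircular top: A = ½π·70² = 7696.90, centroid at (70.00, 189.71).
triangular fin: A = ½·60·25 = 750.00, centroid at (160.00, 8.33).
hole: A = −π·38² = -4536.46, centroid at (91.00, 56.00).
ΣA = 26310.44 cm²
ΣAX̄ = (22400.00)(70.00) + (7696.90)(70.00) + (750.00)(160.00) + (-4536.46)(91.00) = 1813965.30 cm³
ΣAȲ = (22400.00)(80.00) + (7696.90)(189.71) + (750.00)(8.33) + (-4536.46)(56.00) = 3004379.24 cm³
X̄ = 1813965.30 / 26310.44 = 68.94 cm
Ȳ = 3004379.24 / 26310.44 = 114.19 cm

X̄ = 68.94 cm, Ȳ = 114.19 cm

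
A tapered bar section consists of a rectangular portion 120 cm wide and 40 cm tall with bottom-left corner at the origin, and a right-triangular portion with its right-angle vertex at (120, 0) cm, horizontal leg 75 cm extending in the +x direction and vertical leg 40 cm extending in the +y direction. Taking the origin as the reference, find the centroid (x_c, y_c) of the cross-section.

x_c = 80.24 cm, y_c = 18.41 cm

rectangular portion: A = 120 × 40 = 4800.00, centroid at (60.00, 20.00).
triangular portion: A = ½·75·40 = 1500.00, centroid at (145.00, 13.33).
ΣA = 6300.00 cm²
ΣAx_c = (4800.00)(60.00) + (1500.00)(145.00) = 505500.00 cm³
ΣAy_c = (4800.00)(20.00) + (1500.00)(13.33) = 116000.00 cm³
x_c = 505500.00 / 6300.00 = 80.24 cm
y_c = 116000.00 / 6300.00 = 18.41 cm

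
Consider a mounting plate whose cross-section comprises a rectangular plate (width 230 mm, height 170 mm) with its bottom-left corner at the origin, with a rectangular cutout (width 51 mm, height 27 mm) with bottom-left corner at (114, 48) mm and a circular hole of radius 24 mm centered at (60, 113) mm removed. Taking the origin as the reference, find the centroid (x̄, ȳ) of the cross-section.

x̄ = 116.83 mm, ȳ = 84.49 mm

plate: A = 230 × 170 = 39100.00, centroid at (115.00, 85.00).
hole 1: A = −(51 × 27) = -1377.00, centroid at (139.50, 61.50).
hole 2: A = −π·24² = -1809.56, centroid at (60.00, 113.00).
ΣA = 35913.44 mm², ΣAx̄ = 4195835.06 mm³, ΣAȳ = 3034334.52 mm³.
x̄ = 4195835.06/35913.44 = 116.83 mm; ȳ = 3034334.52/35913.44 = 84.49 mm.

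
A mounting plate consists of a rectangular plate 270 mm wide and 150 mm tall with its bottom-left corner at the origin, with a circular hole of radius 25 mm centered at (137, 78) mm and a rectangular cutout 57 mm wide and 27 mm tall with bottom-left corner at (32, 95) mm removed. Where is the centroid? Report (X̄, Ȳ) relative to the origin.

Part | A | x̄ᵢ | ȳᵢ | A·x̄ᵢ | A·ȳᵢ
plate | 40500.00 | 135.00 | 75.00 | 5467500.00 | 3037500.00
hole 1 | -1963.50 | 137.00 | 78.00 | -268998.87 | -153152.64
hole 2 | -1539.00 | 60.50 | 108.50 | -93109.50 | -166981.50
Σ | 36997.50 |  |  | 5105391.63 | 2717365.86
X̄ = 5105391.63 / 36997.50 = 137.99 mm
Ȳ = 2717365.86 / 36997.50 = 73.45 mm

X̄ = 137.99 mm, Ȳ = 73.45 mm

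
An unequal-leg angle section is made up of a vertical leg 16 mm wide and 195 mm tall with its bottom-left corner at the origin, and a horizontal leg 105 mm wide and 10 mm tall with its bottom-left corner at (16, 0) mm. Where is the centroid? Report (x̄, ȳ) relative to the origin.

vertical leg: A = 16 × 195 = 3120.00, centroid at (8.00, 97.50).
horizontal leg: A = 105 × 10 = 1050.00, centroid at (68.50, 5.00).
ΣA = 4170.00 mm², ΣAx̄ = 96885.00 mm³, ΣAȳ = 309450.00 mm³.
x̄ = 96885.00/4170.00 = 23.23 mm; ȳ = 309450.00/4170.00 = 74.21 mm.

x̄ = 23.23 mm, ȳ = 74.21 mm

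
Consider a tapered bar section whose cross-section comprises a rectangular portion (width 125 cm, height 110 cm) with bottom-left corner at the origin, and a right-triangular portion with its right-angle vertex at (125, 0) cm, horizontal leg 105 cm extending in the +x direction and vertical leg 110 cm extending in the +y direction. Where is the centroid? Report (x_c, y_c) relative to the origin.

x_c = 91.34 cm, y_c = 49.58 cm

rectangular portion: A = 125 × 110 = 13750.00, centroid at (62.50, 55.00).
triangular portion: A = ½·105·110 = 5775.00, centroid at (160.00, 36.67).
ΣA = 19525.00 cm², ΣAx_c = 1783375.00 cm³, ΣAy_c = 968000.00 cm³.
x_c = 1783375.00/19525.00 = 91.34 cm; y_c = 968000.00/19525.00 = 49.58 cm.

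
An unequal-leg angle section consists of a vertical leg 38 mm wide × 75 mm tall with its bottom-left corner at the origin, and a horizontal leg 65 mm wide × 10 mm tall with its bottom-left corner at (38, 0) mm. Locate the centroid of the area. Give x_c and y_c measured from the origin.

x_c = 28.56 mm, y_c = 31.46 mm

Part | A | x̄ᵢ | ȳᵢ | A·x̄ᵢ | A·ȳᵢ
vertical leg | 2850.00 | 19.00 | 37.50 | 54150.00 | 106875.00
horizontal leg | 650.00 | 70.50 | 5.00 | 45825.00 | 3250.00
Σ | 3500.00 |  |  | 99975.00 | 110125.00
x_c = 99975.00 / 3500.00 = 28.56 mm
y_c = 110125.00 / 3500.00 = 31.46 mm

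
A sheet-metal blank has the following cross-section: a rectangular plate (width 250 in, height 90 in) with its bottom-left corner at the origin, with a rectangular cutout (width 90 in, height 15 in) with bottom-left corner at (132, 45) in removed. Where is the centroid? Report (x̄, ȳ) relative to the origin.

Part | A | x̄ᵢ | ȳᵢ | A·x̄ᵢ | A·ȳᵢ
plate | 22500.00 | 125.00 | 45.00 | 2812500.00 | 1012500.00
hole | -1350.00 | 177.00 | 52.50 | -238950.00 | -70875.00
Σ | 21150.00 |  |  | 2573550.00 | 941625.00
x̄ = 2573550.00 / 21150.00 = 121.68 in
ȳ = 941625.00 / 21150.00 = 44.52 in

x̄ = 121.68 in, ȳ = 44.52 in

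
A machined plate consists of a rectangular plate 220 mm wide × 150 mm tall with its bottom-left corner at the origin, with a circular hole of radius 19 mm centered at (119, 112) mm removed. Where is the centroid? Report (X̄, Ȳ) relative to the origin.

Part | A | x̄ᵢ | ȳᵢ | A·x̄ᵢ | A·ȳᵢ
plate | 33000.00 | 110.00 | 75.00 | 3630000.00 | 2475000.00
hole | -1134.11 | 119.00 | 112.00 | -134959.68 | -127020.87
Σ | 31865.89 |  |  | 3495040.32 | 2347979.13
X̄ = 3495040.32 / 31865.89 = 109.68 mm
Ȳ = 2347979.13 / 31865.89 = 73.68 mm

X̄ = 109.68 mm, Ȳ = 73.68 mm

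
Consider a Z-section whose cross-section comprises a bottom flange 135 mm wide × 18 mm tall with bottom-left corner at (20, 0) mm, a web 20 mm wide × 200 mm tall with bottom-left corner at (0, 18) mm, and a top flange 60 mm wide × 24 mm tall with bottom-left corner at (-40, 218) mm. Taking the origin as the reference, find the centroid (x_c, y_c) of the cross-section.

bottom flange: A = 135 × 18 = 2430.00, centroid at (87.50, 9.00).
web: A = 20 × 200 = 4000.00, centroid at (10.00, 118.00).
top flange: A = 60 × 24 = 1440.00, centroid at (-10.00, 230.00).
ΣA = 7870.00 mm², ΣAx_c = 238225.00 mm³, ΣAy_c = 825070.00 mm³.
x_c = 238225.00/7870.00 = 30.27 mm; y_c = 825070.00/7870.00 = 104.84 mm.

x_c = 30.27 mm, y_c = 104.84 mm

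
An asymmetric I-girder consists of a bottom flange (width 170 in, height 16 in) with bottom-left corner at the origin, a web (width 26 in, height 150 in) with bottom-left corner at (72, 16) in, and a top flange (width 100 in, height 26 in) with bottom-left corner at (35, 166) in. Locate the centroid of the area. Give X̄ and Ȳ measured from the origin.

X̄ = 85.00 in, Ȳ = 91.33 in

Part | A | x̄ᵢ | ȳᵢ | A·x̄ᵢ | A·ȳᵢ
bottom flange | 2720.00 | 85.00 | 8.00 | 231200.00 | 21760.00
web | 3900.00 | 85.00 | 91.00 | 331500.00 | 354900.00
top flange | 2600.00 | 85.00 | 179.00 | 221000.00 | 465400.00
Σ | 9220.00 |  |  | 783700.00 | 842060.00
X̄ = 783700.00 / 9220.00 = 85.00 in
Ȳ = 842060.00 / 9220.00 = 91.33 in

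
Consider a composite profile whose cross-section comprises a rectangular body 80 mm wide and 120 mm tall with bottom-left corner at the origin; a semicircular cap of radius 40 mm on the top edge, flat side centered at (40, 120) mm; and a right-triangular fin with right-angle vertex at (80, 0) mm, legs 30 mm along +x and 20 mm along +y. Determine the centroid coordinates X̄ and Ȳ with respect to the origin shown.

X̄ = 41.21 mm, Ȳ = 74.30 mm

Part | A | x̄ᵢ | ȳᵢ | A·x̄ᵢ | A·ȳᵢ
rectangular body | 9600.00 | 40.00 | 60.00 | 384000.00 | 576000.00
semicircular top | 2513.27 | 40.00 | 136.98 | 100530.96 | 344259.56
triangular fin | 300.00 | 90.00 | 6.67 | 27000.00 | 2000.00
Σ | 12413.27 |  |  | 511530.96 | 922259.56
X̄ = 511530.96 / 12413.27 = 41.21 mm
Ȳ = 922259.56 / 12413.27 = 74.30 mm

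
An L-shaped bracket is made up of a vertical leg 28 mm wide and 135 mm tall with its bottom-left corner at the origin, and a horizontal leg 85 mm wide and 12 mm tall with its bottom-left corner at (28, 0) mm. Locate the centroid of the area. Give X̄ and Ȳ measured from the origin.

Part | A | x̄ᵢ | ȳᵢ | A·x̄ᵢ | A·ȳᵢ
vertical leg | 3780.00 | 14.00 | 67.50 | 52920.00 | 255150.00
horizontal leg | 1020.00 | 70.50 | 6.00 | 71910.00 | 6120.00
Σ | 4800.00 |  |  | 124830.00 | 261270.00
X̄ = 124830.00 / 4800.00 = 26.01 mm
Ȳ = 261270.00 / 4800.00 = 54.43 mm

X̄ = 26.01 mm, Ȳ = 54.43 mm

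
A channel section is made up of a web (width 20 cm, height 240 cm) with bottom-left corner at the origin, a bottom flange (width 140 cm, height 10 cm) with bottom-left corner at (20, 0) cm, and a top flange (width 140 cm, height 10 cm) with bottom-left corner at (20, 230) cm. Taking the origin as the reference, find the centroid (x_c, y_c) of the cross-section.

web: A = 20 × 240 = 4800.00, centroid at (10.00, 120.00).
bottom flange: A = 140 × 10 = 1400.00, centroid at (90.00, 5.00).
top flange: A = 140 × 10 = 1400.00, centroid at (90.00, 235.00).
ΣA = 7600.00 cm², ΣAx_c = 300000.00 cm³, ΣAy_c = 912000.00 cm³.
x_c = 300000.00/7600.00 = 39.47 cm; y_c = 912000.00/7600.00 = 120.00 cm.

x_c = 39.47 cm, y_c = 120.00 cm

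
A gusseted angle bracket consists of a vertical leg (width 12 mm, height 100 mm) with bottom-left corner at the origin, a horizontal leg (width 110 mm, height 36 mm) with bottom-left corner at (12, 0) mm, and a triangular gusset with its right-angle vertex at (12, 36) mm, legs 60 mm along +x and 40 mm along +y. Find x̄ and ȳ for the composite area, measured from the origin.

x̄ = 48.89 mm, ȳ = 29.95 mm

vertical leg: A = 12 × 100 = 1200.00, centroid at (6.00, 50.00).
horizontal leg: A = 110 × 36 = 3960.00, centroid at (67.00, 18.00).
gusset: A = ½·60·40 = 1200.00, centroid at (32.00, 49.33).
ΣA = 6360.00 mm², ΣAx̄ = 310920.00 mm³, ΣAȳ = 190480.00 mm³.
x̄ = 310920.00/6360.00 = 48.89 mm; ȳ = 190480.00/6360.00 = 29.95 mm.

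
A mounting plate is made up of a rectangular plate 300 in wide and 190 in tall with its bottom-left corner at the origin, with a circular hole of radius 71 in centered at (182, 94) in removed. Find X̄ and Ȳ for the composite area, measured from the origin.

X̄ = 137.69 in, Ȳ = 95.38 in

Part | A | x̄ᵢ | ȳᵢ | A·x̄ᵢ | A·ȳᵢ
plate | 57000.00 | 150.00 | 95.00 | 8550000.00 | 5415000.00
hole | -15836.77 | 182.00 | 94.00 | -2882291.88 | -1488656.25
Σ | 41163.23 |  |  | 5667708.12 | 3926343.75
X̄ = 5667708.12 / 41163.23 = 137.69 in
Ȳ = 3926343.75 / 41163.23 = 95.38 in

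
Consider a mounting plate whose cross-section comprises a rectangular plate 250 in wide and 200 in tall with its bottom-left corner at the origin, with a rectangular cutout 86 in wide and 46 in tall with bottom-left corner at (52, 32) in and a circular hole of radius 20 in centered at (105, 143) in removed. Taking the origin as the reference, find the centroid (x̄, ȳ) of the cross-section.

x̄ = 128.21 in, ȳ = 102.77 in

plate: A = 250 × 200 = 50000.00, centroid at (125.00, 100.00).
hole 1: A = −(86 × 46) = -3956.00, centroid at (95.00, 55.00).
hole 2: A = −π·20² = -1256.64, centroid at (105.00, 143.00).
ΣA = 44787.36 in²
ΣAx̄ = (50000.00)(125.00) + (-3956.00)(95.00) + (-1256.64)(105.00) = 5742233.11 in³
ΣAȳ = (50000.00)(100.00) + (-3956.00)(55.00) + (-1256.64)(143.00) = 4602720.90 in³
x̄ = 5742233.11 / 44787.36 = 128.21 in
ȳ = 4602720.90 / 44787.36 = 102.77 in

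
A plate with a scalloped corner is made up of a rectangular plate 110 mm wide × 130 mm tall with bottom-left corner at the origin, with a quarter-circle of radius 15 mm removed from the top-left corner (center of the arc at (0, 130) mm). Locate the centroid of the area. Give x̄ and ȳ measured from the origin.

plate: A = 110 × 130 = 14300.00, centroid at (55.00, 65.00).
removed quarter-circle: A = −¼π·15² = -176.71, centroid at (6.37, 123.63).
ΣA = 14123.29 mm²
ΣAx̄ = (14300.00)(55.00) + (-176.71)(6.37) = 785375.00 mm³
ΣAȳ = (14300.00)(65.00) + (-176.71)(123.63) = 907652.10 mm³
x̄ = 785375.00 / 14123.29 = 55.61 mm
ȳ = 907652.10 / 14123.29 = 64.27 mm

x̄ = 55.61 mm, ȳ = 64.27 mm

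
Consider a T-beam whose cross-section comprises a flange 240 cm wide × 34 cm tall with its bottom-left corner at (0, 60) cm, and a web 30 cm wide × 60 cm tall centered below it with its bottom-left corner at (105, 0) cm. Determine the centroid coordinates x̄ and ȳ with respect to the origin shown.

Part | A | x̄ᵢ | ȳᵢ | A·x̄ᵢ | A·ȳᵢ
web | 1800.00 | 120.00 | 30.00 | 216000.00 | 54000.00
flange | 8160.00 | 120.00 | 77.00 | 979200.00 | 628320.00
Σ | 9960.00 |  |  | 1195200.00 | 682320.00
x̄ = 1195200.00 / 9960.00 = 120.00 cm
ȳ = 682320.00 / 9960.00 = 68.51 cm

x̄ = 120.00 cm, ȳ = 68.51 cm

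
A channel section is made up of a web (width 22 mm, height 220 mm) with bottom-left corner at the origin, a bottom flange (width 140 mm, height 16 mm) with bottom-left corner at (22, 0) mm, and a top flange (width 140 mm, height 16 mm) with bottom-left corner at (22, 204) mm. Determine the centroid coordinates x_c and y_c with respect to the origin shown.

web: A = 22 × 220 = 4840.00, centroid at (11.00, 110.00).
bottom flange: A = 140 × 16 = 2240.00, centroid at (92.00, 8.00).
top flange: A = 140 × 16 = 2240.00, centroid at (92.00, 212.00).
ΣA = 9320.00 mm², ΣAx_c = 465400.00 mm³, ΣAy_c = 1025200.00 mm³.
x_c = 465400.00/9320.00 = 49.94 mm; y_c = 1025200.00/9320.00 = 110.00 mm.

x_c = 49.94 mm, y_c = 110.00 mm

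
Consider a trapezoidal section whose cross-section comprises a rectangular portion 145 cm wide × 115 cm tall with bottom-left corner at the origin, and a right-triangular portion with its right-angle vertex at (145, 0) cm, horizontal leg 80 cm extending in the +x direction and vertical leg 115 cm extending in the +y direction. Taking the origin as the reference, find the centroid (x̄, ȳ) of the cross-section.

x̄ = 93.94 cm, ȳ = 53.36 cm

Part | A | x̄ᵢ | ȳᵢ | A·x̄ᵢ | A·ȳᵢ
rectangular portion | 16675.00 | 72.50 | 57.50 | 1208937.50 | 958812.50
triangular portion | 4600.00 | 171.67 | 38.33 | 789666.67 | 176333.33
Σ | 21275.00 |  |  | 1998604.17 | 1135145.83
x̄ = 1998604.17 / 21275.00 = 93.94 cm
ȳ = 1135145.83 / 21275.00 = 53.36 cm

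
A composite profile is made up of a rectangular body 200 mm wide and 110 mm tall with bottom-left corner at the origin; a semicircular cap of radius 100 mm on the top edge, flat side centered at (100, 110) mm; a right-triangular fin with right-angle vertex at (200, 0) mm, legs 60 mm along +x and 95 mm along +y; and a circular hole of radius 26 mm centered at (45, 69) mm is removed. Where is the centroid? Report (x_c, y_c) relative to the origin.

rectangular body: A = 200 × 110 = 22000.00, centroid at (100.00, 55.00).
semicircular top: A = ½π·100² = 15707.96, centroid at (100.00, 152.44).
triangular fin: A = ½·60·95 = 2850.00, centroid at (220.00, 31.67).
hole: A = −π·26² = -2123.72, centroid at (45.00, 69.00).
ΣA = 38434.25 mm²
ΣAx_c = (22000.00)(100.00) + (15707.96)(100.00) + (2850.00)(220.00) + (-2123.72)(45.00) = 4302229.08 mm³
ΣAy_c = (22000.00)(55.00) + (15707.96)(152.44) + (2850.00)(31.67) + (-2123.72)(69.00) = 3548256.18 mm³
x_c = 4302229.08 / 38434.25 = 111.94 mm
y_c = 3548256.18 / 38434.25 = 92.32 mm

x_c = 111.94 mm, y_c = 92.32 mm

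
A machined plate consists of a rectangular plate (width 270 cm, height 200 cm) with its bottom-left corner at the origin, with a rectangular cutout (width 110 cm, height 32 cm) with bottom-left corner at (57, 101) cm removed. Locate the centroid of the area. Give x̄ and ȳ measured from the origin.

x̄ = 136.60 cm, ȳ = 98.81 cm

plate: A = 270 × 200 = 54000.00, centroid at (135.00, 100.00).
hole: A = −(110 × 32) = -3520.00, centroid at (112.00, 117.00).
ΣA = 50480.00 cm²
ΣAx̄ = (54000.00)(135.00) + (-3520.00)(112.00) = 6895760.00 cm³
ΣAȳ = (54000.00)(100.00) + (-3520.00)(117.00) = 4988160.00 cm³
x̄ = 6895760.00 / 50480.00 = 136.60 cm
ȳ = 4988160.00 / 50480.00 = 98.81 cm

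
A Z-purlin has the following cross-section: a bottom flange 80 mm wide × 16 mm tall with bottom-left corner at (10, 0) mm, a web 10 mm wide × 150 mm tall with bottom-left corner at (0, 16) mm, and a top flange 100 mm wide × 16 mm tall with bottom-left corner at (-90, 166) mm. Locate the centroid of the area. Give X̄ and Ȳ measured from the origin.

X̄ = 1.71 mm, Ȳ = 97.06 mm

Part | A | x̄ᵢ | ȳᵢ | A·x̄ᵢ | A·ȳᵢ
bottom flange | 1280.00 | 50.00 | 8.00 | 64000.00 | 10240.00
web | 1500.00 | 5.00 | 91.00 | 7500.00 | 136500.00
top flange | 1600.00 | -40.00 | 174.00 | -64000.00 | 278400.00
Σ | 4380.00 |  |  | 7500.00 | 425140.00
X̄ = 7500.00 / 4380.00 = 1.71 mm
Ȳ = 425140.00 / 4380.00 = 97.06 mm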